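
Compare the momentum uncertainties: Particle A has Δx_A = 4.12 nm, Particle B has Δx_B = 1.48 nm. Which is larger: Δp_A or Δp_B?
Particle B has the larger minimum momentum uncertainty, by a factor of 2.78.

For each particle, the minimum momentum uncertainty is Δp_min = ℏ/(2Δx):

Particle A: Δp_A = ℏ/(2×4.120e-09 m) = 1.280e-26 kg·m/s
Particle B: Δp_B = ℏ/(2×1.480e-09 m) = 3.563e-26 kg·m/s

Ratio: Δp_B/Δp_A = 2.78

Since Δp_min ∝ 1/Δx, the particle with smaller position uncertainty (B) has larger momentum uncertainty.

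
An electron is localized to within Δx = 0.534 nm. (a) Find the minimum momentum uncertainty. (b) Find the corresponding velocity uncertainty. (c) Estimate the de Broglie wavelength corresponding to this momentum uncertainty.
(a) Δp_min = 9.874 × 10^-26 kg·m/s
(b) Δv_min = 108.397 km/s
(c) λ_dB = 6.710 nm

Step-by-step:

(a) From the uncertainty principle:
Δp_min = ℏ/(2Δx) = (1.055e-34 J·s)/(2 × 5.340e-10 m) = 9.874e-26 kg·m/s

(b) The velocity uncertainty:
Δv = Δp/m = (9.874e-26 kg·m/s)/(9.109e-31 kg) = 1.084e+05 m/s = 108.397 km/s

(c) The de Broglie wavelength for this momentum:
λ = h/p = (6.626e-34 J·s)/(9.874e-26 kg·m/s) = 6.710e-09 m = 6.710 nm

Note: The de Broglie wavelength is comparable to the localization size, as expected from wave-particle duality.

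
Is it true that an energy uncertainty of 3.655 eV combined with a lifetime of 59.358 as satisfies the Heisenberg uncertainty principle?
No, it violates the uncertainty relation.

Calculate the product ΔEΔt:
ΔE = 3.655 eV = 5.856e-19 J
ΔEΔt = (5.856e-19 J) × (5.936e-17 s)
ΔEΔt = 3.476e-35 J·s

Compare to the minimum allowed value ℏ/2:
ℏ/2 = 5.273e-35 J·s

Since ΔEΔt = 3.476e-35 J·s < 5.273e-35 J·s = ℏ/2,
this violates the uncertainty relation.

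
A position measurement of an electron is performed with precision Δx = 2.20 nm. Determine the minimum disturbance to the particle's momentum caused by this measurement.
2.397 × 10^-26 kg·m/s

The uncertainty principle implies that measuring position disturbs momentum:
ΔxΔp ≥ ℏ/2

When we measure position with precision Δx, we necessarily introduce a momentum uncertainty:
Δp ≥ ℏ/(2Δx)
Δp_min = (1.055e-34 J·s) / (2 × 2.200e-09 m)
Δp_min = 2.397e-26 kg·m/s

The more precisely we measure position, the greater the momentum disturbance.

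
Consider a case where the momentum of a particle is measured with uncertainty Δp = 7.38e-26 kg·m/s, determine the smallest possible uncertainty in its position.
714.480 pm

Using the Heisenberg uncertainty principle:
ΔxΔp ≥ ℏ/2

The minimum uncertainty in position is:
Δx_min = ℏ/(2Δp)
Δx_min = (1.055e-34 J·s) / (2 × 7.380e-26 kg·m/s)
Δx_min = 7.145e-10 m = 714.480 pm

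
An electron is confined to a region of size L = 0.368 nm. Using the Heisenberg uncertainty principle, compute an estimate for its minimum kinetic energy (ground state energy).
70.334 meV

Using the uncertainty principle to estimate ground state energy:

1. The position uncertainty is approximately the confinement size:
   Δx ≈ L = 3.680e-10 m

2. From ΔxΔp ≥ ℏ/2, the minimum momentum uncertainty is:
   Δp ≈ ℏ/(2L) = 1.433e-25 kg·m/s

3. The kinetic energy is approximately:
   KE ≈ (Δp)²/(2m) = (1.433e-25)²/(2 × 9.109e-31 kg)
   KE ≈ 1.127e-20 J = 70.334 meV

This is an order-of-magnitude estimate of the ground state energy.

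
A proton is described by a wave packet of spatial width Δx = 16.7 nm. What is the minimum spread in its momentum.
3.157 × 10^-27 kg·m/s

For a wave packet, the spatial width Δx and momentum spread Δp are related by the uncertainty principle:
ΔxΔp ≥ ℏ/2

The minimum momentum spread is:
Δp_min = ℏ/(2Δx)
Δp_min = (1.055e-34 J·s) / (2 × 1.670e-08 m)
Δp_min = 3.157e-27 kg·m/s

A wave packet cannot have both a well-defined position and well-defined momentum.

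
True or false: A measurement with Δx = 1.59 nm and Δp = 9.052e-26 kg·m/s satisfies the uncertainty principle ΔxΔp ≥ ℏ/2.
Yes, it satisfies the uncertainty principle.

Calculate the product ΔxΔp:
ΔxΔp = (1.590e-09 m) × (9.052e-26 kg·m/s)
ΔxΔp = 1.439e-34 J·s

Compare to the minimum allowed value ℏ/2:
ℏ/2 = 5.273e-35 J·s

Since ΔxΔp = 1.439e-34 J·s ≥ 5.273e-35 J·s = ℏ/2,
the measurement satisfies the uncertainty principle.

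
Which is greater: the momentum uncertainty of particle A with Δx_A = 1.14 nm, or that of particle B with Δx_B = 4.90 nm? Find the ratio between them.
Particle A has the larger minimum momentum uncertainty, by a factor of 4.30.

For each particle, the minimum momentum uncertainty is Δp_min = ℏ/(2Δx):

Particle A: Δp_A = ℏ/(2×1.140e-09 m) = 4.625e-26 kg·m/s
Particle B: Δp_B = ℏ/(2×4.900e-09 m) = 1.076e-26 kg·m/s

Ratio: Δp_A/Δp_B = 4.30

Since Δp_min ∝ 1/Δx, the particle with smaller position uncertainty (A) has larger momentum uncertainty.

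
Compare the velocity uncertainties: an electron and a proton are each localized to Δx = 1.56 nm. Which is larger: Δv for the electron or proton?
The electron has the larger minimum velocity uncertainty, by a ratio of 1836.2.

For both particles, Δp_min = ℏ/(2Δx) = 3.380e-26 kg·m/s (same for both).

The velocity uncertainty is Δv = Δp/m:
- electron: Δv = 3.380e-26 / 9.109e-31 = 3.711e+04 m/s = 37.105 km/s
- proton: Δv = 3.380e-26 / 1.673e-27 = 2.021e+01 m/s = 20.208 m/s

Ratio: 3.711e+04 / 2.021e+01 = 1836.2

The lighter particle has larger velocity uncertainty because Δv ∝ 1/m.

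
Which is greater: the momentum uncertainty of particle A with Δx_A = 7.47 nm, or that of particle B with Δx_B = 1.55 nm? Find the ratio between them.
Particle B has the larger minimum momentum uncertainty, by a factor of 4.82.

For each particle, the minimum momentum uncertainty is Δp_min = ℏ/(2Δx):

Particle A: Δp_A = ℏ/(2×7.470e-09 m) = 7.059e-27 kg·m/s
Particle B: Δp_B = ℏ/(2×1.550e-09 m) = 3.402e-26 kg·m/s

Ratio: Δp_B/Δp_A = 4.82

Since Δp_min ∝ 1/Δx, the particle with smaller position uncertainty (B) has larger momentum uncertainty.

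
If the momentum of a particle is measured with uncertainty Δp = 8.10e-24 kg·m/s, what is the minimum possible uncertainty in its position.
6.510 pm

Using the Heisenberg uncertainty principle:
ΔxΔp ≥ ℏ/2

The minimum uncertainty in position is:
Δx_min = ℏ/(2Δp)
Δx_min = (1.055e-34 J·s) / (2 × 8.100e-24 kg·m/s)
Δx_min = 6.510e-12 m = 6.510 pm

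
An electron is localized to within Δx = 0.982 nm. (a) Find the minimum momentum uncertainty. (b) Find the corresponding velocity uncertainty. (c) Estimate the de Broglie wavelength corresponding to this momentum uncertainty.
(a) Δp_min = 5.370 × 10^-26 kg·m/s
(b) Δv_min = 58.945 km/s
(c) λ_dB = 12.340 nm

Step-by-step:

(a) From the uncertainty principle:
Δp_min = ℏ/(2Δx) = (1.055e-34 J·s)/(2 × 9.820e-10 m) = 5.370e-26 kg·m/s

(b) The velocity uncertainty:
Δv = Δp/m = (5.370e-26 kg·m/s)/(9.109e-31 kg) = 5.894e+04 m/s = 58.945 km/s

(c) The de Broglie wavelength for this momentum:
λ = h/p = (6.626e-34 J·s)/(5.370e-26 kg·m/s) = 1.234e-08 m = 12.340 nm

Note: The de Broglie wavelength is comparable to the localization size, as expected from wave-particle duality.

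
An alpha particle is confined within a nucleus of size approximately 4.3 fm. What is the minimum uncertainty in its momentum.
1.226 × 10^-20 kg·m/s

Using the Heisenberg uncertainty principle:
ΔxΔp ≥ ℏ/2

With Δx ≈ L = 4.300e-15 m (the confinement size):
Δp_min = ℏ/(2Δx)
Δp_min = (1.055e-34 J·s) / (2 × 4.300e-15 m)
Δp_min = 1.226e-20 kg·m/s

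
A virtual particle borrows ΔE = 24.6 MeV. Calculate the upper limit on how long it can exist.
13.378 ys

Using the energy-time uncertainty principle:
ΔEΔt ≥ ℏ/2

For a virtual particle borrowing energy ΔE, the maximum lifetime is:
Δt_max = ℏ/(2ΔE)

Converting energy:
ΔE = 24.6 MeV = 3.941e-12 J

Δt_max = (1.055e-34 J·s) / (2 × 3.941e-12 J)
Δt_max = 1.338e-23 s = 13.378 ys

Virtual particles with higher borrowed energy exist for shorter times.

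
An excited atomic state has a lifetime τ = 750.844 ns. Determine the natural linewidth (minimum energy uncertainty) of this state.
438.315 peV

Using the energy-time uncertainty principle:
ΔEΔt ≥ ℏ/2

The lifetime τ represents the time uncertainty Δt.
The natural linewidth (minimum energy uncertainty) is:

ΔE = ℏ/(2τ)
ΔE = (1.055e-34 J·s) / (2 × 7.508e-07 s)
ΔE = 7.023e-29 J = 438.315 peV

This natural linewidth limits the precision of spectroscopic measurements.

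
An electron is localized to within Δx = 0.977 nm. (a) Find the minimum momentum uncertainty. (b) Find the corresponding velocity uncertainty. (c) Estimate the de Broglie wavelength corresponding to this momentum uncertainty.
(a) Δp_min = 5.397 × 10^-26 kg·m/s
(b) Δv_min = 59.246 km/s
(c) λ_dB = 12.277 nm

Step-by-step:

(a) From the uncertainty principle:
Δp_min = ℏ/(2Δx) = (1.055e-34 J·s)/(2 × 9.770e-10 m) = 5.397e-26 kg·m/s

(b) The velocity uncertainty:
Δv = Δp/m = (5.397e-26 kg·m/s)/(9.109e-31 kg) = 5.925e+04 m/s = 59.246 km/s

(c) The de Broglie wavelength for this momentum:
λ = h/p = (6.626e-34 J·s)/(5.397e-26 kg·m/s) = 1.228e-08 m = 12.277 nm

Note: The de Broglie wavelength is comparable to the localization size, as expected from wave-particle duality.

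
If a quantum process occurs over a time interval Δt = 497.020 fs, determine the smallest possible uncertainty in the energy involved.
662.158 μeV

Using the energy-time uncertainty principle:
ΔEΔt ≥ ℏ/2

The minimum uncertainty in energy is:
ΔE_min = ℏ/(2Δt)
ΔE_min = (1.055e-34 J·s) / (2 × 4.970e-13 s)
ΔE_min = 1.061e-22 J = 662.158 μeV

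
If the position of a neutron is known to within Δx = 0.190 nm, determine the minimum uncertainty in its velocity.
165.690 m/s

Using the Heisenberg uncertainty principle and Δp = mΔv:
ΔxΔp ≥ ℏ/2
Δx(mΔv) ≥ ℏ/2

The minimum uncertainty in velocity is:
Δv_min = ℏ/(2mΔx)
Δv_min = (1.055e-34 J·s) / (2 × 1.675e-27 kg × 1.900e-10 m)
Δv_min = 1.657e+02 m/s = 165.690 m/s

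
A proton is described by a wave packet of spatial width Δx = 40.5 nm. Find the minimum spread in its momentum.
1.302 × 10^-27 kg·m/s

For a wave packet, the spatial width Δx and momentum spread Δp are related by the uncertainty principle:
ΔxΔp ≥ ℏ/2

The minimum momentum spread is:
Δp_min = ℏ/(2Δx)
Δp_min = (1.055e-34 J·s) / (2 × 4.050e-08 m)
Δp_min = 1.302e-27 kg·m/s

A wave packet cannot have both a well-defined position and well-defined momentum.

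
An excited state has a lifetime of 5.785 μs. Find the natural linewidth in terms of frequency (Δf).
13.756 kHz

Using the energy-time uncertainty principle and E = hf:
ΔEΔt ≥ ℏ/2
hΔf·Δt ≥ ℏ/2

The minimum frequency uncertainty is:
Δf = ℏ/(2hτ) = 1/(4πτ)
Δf = 1/(4π × 5.785e-06 s)
Δf = 1.376e+04 Hz = 13.756 kHz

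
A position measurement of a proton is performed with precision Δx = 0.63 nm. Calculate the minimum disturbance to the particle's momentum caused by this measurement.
8.370 × 10^-26 kg·m/s

The uncertainty principle implies that measuring position disturbs momentum:
ΔxΔp ≥ ℏ/2

When we measure position with precision Δx, we necessarily introduce a momentum uncertainty:
Δp ≥ ℏ/(2Δx)
Δp_min = (1.055e-34 J·s) / (2 × 6.300e-10 m)
Δp_min = 8.370e-26 kg·m/s

The more precisely we measure position, the greater the momentum disturbance.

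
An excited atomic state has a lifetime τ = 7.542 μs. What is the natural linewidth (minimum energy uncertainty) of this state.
43.636 peV

Using the energy-time uncertainty principle:
ΔEΔt ≥ ℏ/2

The lifetime τ represents the time uncertainty Δt.
The natural linewidth (minimum energy uncertainty) is:

ΔE = ℏ/(2τ)
ΔE = (1.055e-34 J·s) / (2 × 7.542e-06 s)
ΔE = 6.991e-30 J = 43.636 peV

This natural linewidth limits the precision of spectroscopic measurements.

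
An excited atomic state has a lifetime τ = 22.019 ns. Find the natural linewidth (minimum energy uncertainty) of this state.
14.946 neV

Using the energy-time uncertainty principle:
ΔEΔt ≥ ℏ/2

The lifetime τ represents the time uncertainty Δt.
The natural linewidth (minimum energy uncertainty) is:

ΔE = ℏ/(2τ)
ΔE = (1.055e-34 J·s) / (2 × 2.202e-08 s)
ΔE = 2.395e-27 J = 14.946 neV

This natural linewidth limits the precision of spectroscopic measurements.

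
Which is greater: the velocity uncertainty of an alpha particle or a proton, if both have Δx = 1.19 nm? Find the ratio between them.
The proton has the larger minimum velocity uncertainty, by a ratio of 4.0.

For both particles, Δp_min = ℏ/(2Δx) = 4.431e-26 kg·m/s (same for both).

The velocity uncertainty is Δv = Δp/m:
- alpha particle: Δv = 4.431e-26 / 6.645e-27 = 6.668e+00 m/s = 6.668 m/s
- proton: Δv = 4.431e-26 / 1.673e-27 = 2.649e+01 m/s = 26.491 m/s

Ratio: 2.649e+01 / 6.668e+00 = 4.0

The lighter particle has larger velocity uncertainty because Δv ∝ 1/m.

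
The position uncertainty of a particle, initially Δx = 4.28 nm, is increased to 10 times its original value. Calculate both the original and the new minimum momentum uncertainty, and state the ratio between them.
Original Δp_min = 1.232 × 10^-26 kg·m/s; new Δp'_min = 1.232 × 10^-27 kg·m/s; ratio Δp'_min/Δp_min = 1/10.

From the uncertainty principle ΔxΔp ≥ ℏ/2, the minimum momentum uncertainty is Δp_min = ℏ/(2Δx).

Original (Δx = 4.28 nm = 4.280e-09 m):
Δp_min = (1.055e-34 J·s)/(2 × 4.280e-09 m) = 1.232e-26 kg·m/s

When Δx → 10Δx:
Δp'_min = ℏ/(2 × 10Δx) = (1/10) × ℏ/(2Δx) = (1/10) × Δp_min
Δp'_min = 1/10 × 1.232e-26 kg·m/s = 1.232e-27 kg·m/s

Since Δp_min ∝ 1/Δx, when Δx is increased to 10 times its original value, Δp_min decreases to 1/10 of its original value.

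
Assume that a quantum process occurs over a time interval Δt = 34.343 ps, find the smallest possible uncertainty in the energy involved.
9.583 μeV

Using the energy-time uncertainty principle:
ΔEΔt ≥ ℏ/2

The minimum uncertainty in energy is:
ΔE_min = ℏ/(2Δt)
ΔE_min = (1.055e-34 J·s) / (2 × 3.434e-11 s)
ΔE_min = 1.535e-24 J = 9.583 μeV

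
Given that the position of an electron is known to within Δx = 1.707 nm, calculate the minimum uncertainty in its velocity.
33.910 km/s

Using the Heisenberg uncertainty principle and Δp = mΔv:
ΔxΔp ≥ ℏ/2
Δx(mΔv) ≥ ℏ/2

The minimum uncertainty in velocity is:
Δv_min = ℏ/(2mΔx)
Δv_min = (1.055e-34 J·s) / (2 × 9.109e-31 kg × 1.707e-09 m)
Δv_min = 3.391e+04 m/s = 33.910 km/s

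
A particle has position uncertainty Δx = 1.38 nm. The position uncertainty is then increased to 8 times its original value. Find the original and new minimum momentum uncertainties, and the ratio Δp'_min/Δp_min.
Original Δp_min = 3.821 × 10^-26 kg·m/s; new Δp'_min = 4.776 × 10^-27 kg·m/s; ratio Δp'_min/Δp_min = 1/8.

From the uncertainty principle ΔxΔp ≥ ℏ/2, the minimum momentum uncertainty is Δp_min = ℏ/(2Δx).

Original (Δx = 1.38 nm = 1.380e-09 m):
Δp_min = (1.055e-34 J·s)/(2 × 1.380e-09 m) = 3.821e-26 kg·m/s

When Δx → 8Δx:
Δp'_min = ℏ/(2 × 8Δx) = (1/8) × ℏ/(2Δx) = (1/8) × Δp_min
Δp'_min = 1/8 × 3.821e-26 kg·m/s = 4.776e-27 kg·m/s

Since Δp_min ∝ 1/Δx, when Δx is increased to 8 times its original value, Δp_min decreases to 1/8 of its original value.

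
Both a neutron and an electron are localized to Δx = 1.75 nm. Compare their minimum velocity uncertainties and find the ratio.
The electron has the larger minimum velocity uncertainty, by a ratio of 1838.7.

For both particles, Δp_min = ℏ/(2Δx) = 3.013e-26 kg·m/s (same for both).

The velocity uncertainty is Δv = Δp/m:
- neutron: Δv = 3.013e-26 / 1.675e-27 = 1.799e+01 m/s = 17.989 m/s
- electron: Δv = 3.013e-26 / 9.109e-31 = 3.308e+04 m/s = 33.076 km/s

Ratio: 3.308e+04 / 1.799e+01 = 1838.7

The lighter particle has larger velocity uncertainty because Δv ∝ 1/m.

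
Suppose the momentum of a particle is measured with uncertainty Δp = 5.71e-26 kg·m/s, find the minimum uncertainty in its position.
923.443 pm

Using the Heisenberg uncertainty principle:
ΔxΔp ≥ ℏ/2

The minimum uncertainty in position is:
Δx_min = ℏ/(2Δp)
Δx_min = (1.055e-34 J·s) / (2 × 5.710e-26 kg·m/s)
Δx_min = 9.234e-10 m = 923.443 pm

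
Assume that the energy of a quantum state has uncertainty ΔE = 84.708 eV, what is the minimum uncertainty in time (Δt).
3.885 as

Using the energy-time uncertainty principle:
ΔEΔt ≥ ℏ/2

The minimum uncertainty in time is:
Δt_min = ℏ/(2ΔE)
Δt_min = (1.055e-34 J·s) / (2 × 1.357e-17 J)
Δt_min = 3.885e-18 s = 3.885 as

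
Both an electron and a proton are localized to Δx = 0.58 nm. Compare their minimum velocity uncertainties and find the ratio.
The electron has the larger minimum velocity uncertainty, by a ratio of 1836.2.

For both particles, Δp_min = ℏ/(2Δx) = 9.091e-26 kg·m/s (same for both).

The velocity uncertainty is Δv = Δp/m:
- electron: Δv = 9.091e-26 / 9.109e-31 = 9.980e+04 m/s = 99.800 km/s
- proton: Δv = 9.091e-26 / 1.673e-27 = 5.435e+01 m/s = 54.353 m/s

Ratio: 9.980e+04 / 5.435e+01 = 1836.2

The lighter particle has larger velocity uncertainty because Δv ∝ 1/m.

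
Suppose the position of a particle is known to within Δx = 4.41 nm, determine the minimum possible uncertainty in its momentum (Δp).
1.196 × 10^-26 kg·m/s

Using the Heisenberg uncertainty principle:
ΔxΔp ≥ ℏ/2

The minimum uncertainty in momentum is:
Δp_min = ℏ/(2Δx)
Δp_min = (1.055e-34 J·s) / (2 × 4.410e-09 m)
Δp_min = 1.196e-26 kg·m/s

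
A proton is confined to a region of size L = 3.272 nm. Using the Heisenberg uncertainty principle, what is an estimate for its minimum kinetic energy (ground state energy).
484.538 neV

Using the uncertainty principle to estimate ground state energy:

1. The position uncertainty is approximately the confinement size:
   Δx ≈ L = 3.272e-09 m

2. From ΔxΔp ≥ ℏ/2, the minimum momentum uncertainty is:
   Δp ≈ ℏ/(2L) = 1.612e-26 kg·m/s

3. The kinetic energy is approximately:
   KE ≈ (Δp)²/(2m) = (1.612e-26)²/(2 × 1.673e-27 kg)
   KE ≈ 7.763e-26 J = 484.538 neV

This is an order-of-magnitude estimate of the ground state energy.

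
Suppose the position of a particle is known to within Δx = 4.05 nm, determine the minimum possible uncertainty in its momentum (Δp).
1.302 × 10^-26 kg·m/s

Using the Heisenberg uncertainty principle:
ΔxΔp ≥ ℏ/2

The minimum uncertainty in momentum is:
Δp_min = ℏ/(2Δx)
Δp_min = (1.055e-34 J·s) / (2 × 4.050e-09 m)
Δp_min = 1.302e-26 kg·m/s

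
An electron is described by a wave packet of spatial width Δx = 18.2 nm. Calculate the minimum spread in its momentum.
2.897 × 10^-27 kg·m/s

For a wave packet, the spatial width Δx and momentum spread Δp are related by the uncertainty principle:
ΔxΔp ≥ ℏ/2

The minimum momentum spread is:
Δp_min = ℏ/(2Δx)
Δp_min = (1.055e-34 J·s) / (2 × 1.820e-08 m)
Δp_min = 2.897e-27 kg·m/s

A wave packet cannot have both a well-defined position and well-defined momentum.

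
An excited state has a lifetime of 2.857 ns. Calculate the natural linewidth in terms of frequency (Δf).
27.854 MHz

Using the energy-time uncertainty principle and E = hf:
ΔEΔt ≥ ℏ/2
hΔf·Δt ≥ ℏ/2

The minimum frequency uncertainty is:
Δf = ℏ/(2hτ) = 1/(4πτ)
Δf = 1/(4π × 2.857e-09 s)
Δf = 2.785e+07 Hz = 27.854 MHz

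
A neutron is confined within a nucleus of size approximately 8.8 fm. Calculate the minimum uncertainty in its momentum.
5.992 × 10^-21 kg·m/s

Using the Heisenberg uncertainty principle:
ΔxΔp ≥ ℏ/2

With Δx ≈ L = 8.800e-15 m (the confinement size):
Δp_min = ℏ/(2Δx)
Δp_min = (1.055e-34 J·s) / (2 × 8.800e-15 m)
Δp_min = 5.992e-21 kg·m/s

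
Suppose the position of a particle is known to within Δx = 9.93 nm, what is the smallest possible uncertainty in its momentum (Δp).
5.310 × 10^-27 kg·m/s

Using the Heisenberg uncertainty principle:
ΔxΔp ≥ ℏ/2

The minimum uncertainty in momentum is:
Δp_min = ℏ/(2Δx)
Δp_min = (1.055e-34 J·s) / (2 × 9.930e-09 m)
Δp_min = 5.310e-27 kg·m/s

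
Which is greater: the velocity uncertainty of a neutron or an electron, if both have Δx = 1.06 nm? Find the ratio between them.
The electron has the larger minimum velocity uncertainty, by a ratio of 1838.7.

For both particles, Δp_min = ℏ/(2Δx) = 4.974e-26 kg·m/s (same for both).

The velocity uncertainty is Δv = Δp/m:
- neutron: Δv = 4.974e-26 / 1.675e-27 = 2.970e+01 m/s = 29.699 m/s
- electron: Δv = 4.974e-26 / 9.109e-31 = 5.461e+04 m/s = 54.607 km/s

Ratio: 5.461e+04 / 2.970e+01 = 1838.7

The lighter particle has larger velocity uncertainty because Δv ∝ 1/m.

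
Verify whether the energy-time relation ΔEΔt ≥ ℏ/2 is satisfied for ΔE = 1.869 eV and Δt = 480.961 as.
Yes, it satisfies the uncertainty relation.

Calculate the product ΔEΔt:
ΔE = 1.869 eV = 2.994e-19 J
ΔEΔt = (2.994e-19 J) × (4.810e-16 s)
ΔEΔt = 1.440e-34 J·s

Compare to the minimum allowed value ℏ/2:
ℏ/2 = 5.273e-35 J·s

Since ΔEΔt = 1.440e-34 J·s ≥ 5.273e-35 J·s = ℏ/2,
this satisfies the uncertainty relation.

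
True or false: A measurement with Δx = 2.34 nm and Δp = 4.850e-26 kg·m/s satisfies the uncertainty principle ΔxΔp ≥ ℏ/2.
Yes, it satisfies the uncertainty principle.

Calculate the product ΔxΔp:
ΔxΔp = (2.340e-09 m) × (4.850e-26 kg·m/s)
ΔxΔp = 1.135e-34 J·s

Compare to the minimum allowed value ℏ/2:
ℏ/2 = 5.273e-35 J·s

Since ΔxΔp = 1.135e-34 J·s ≥ 5.273e-35 J·s = ℏ/2,
the measurement satisfies the uncertainty principle.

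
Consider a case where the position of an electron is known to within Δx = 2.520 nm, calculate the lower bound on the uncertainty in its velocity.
22.970 km/s

Using the Heisenberg uncertainty principle and Δp = mΔv:
ΔxΔp ≥ ℏ/2
Δx(mΔv) ≥ ℏ/2

The minimum uncertainty in velocity is:
Δv_min = ℏ/(2mΔx)
Δv_min = (1.055e-34 J·s) / (2 × 9.109e-31 kg × 2.520e-09 m)
Δv_min = 2.297e+04 m/s = 22.970 km/s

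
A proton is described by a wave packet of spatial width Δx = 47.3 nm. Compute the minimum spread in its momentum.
1.115 × 10^-27 kg·m/s

For a wave packet, the spatial width Δx and momentum spread Δp are related by the uncertainty principle:
ΔxΔp ≥ ℏ/2

The minimum momentum spread is:
Δp_min = ℏ/(2Δx)
Δp_min = (1.055e-34 J·s) / (2 × 4.730e-08 m)
Δp_min = 1.115e-27 kg·m/s

A wave packet cannot have both a well-defined position and well-defined momentum.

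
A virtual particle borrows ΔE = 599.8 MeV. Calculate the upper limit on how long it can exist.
5.487 × 10^-25 s

Using the energy-time uncertainty principle:
ΔEΔt ≥ ℏ/2

For a virtual particle borrowing energy ΔE, the maximum lifetime is:
Δt_max = ℏ/(2ΔE)

Converting energy:
ΔE = 599.8 MeV = 9.610e-11 J

Δt_max = (1.055e-34 J·s) / (2 × 9.610e-11 J)
Δt_max = 5.487e-25 s = 5.487 × 10^-25 s

Virtual particles with higher borrowed energy exist for shorter times.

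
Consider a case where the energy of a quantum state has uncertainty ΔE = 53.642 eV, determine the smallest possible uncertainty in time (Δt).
6.135 as

Using the energy-time uncertainty principle:
ΔEΔt ≥ ℏ/2

The minimum uncertainty in time is:
Δt_min = ℏ/(2ΔE)
Δt_min = (1.055e-34 J·s) / (2 × 8.594e-18 J)
Δt_min = 6.135e-18 s = 6.135 as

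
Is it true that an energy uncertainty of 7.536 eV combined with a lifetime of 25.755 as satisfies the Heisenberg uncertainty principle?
No, it violates the uncertainty relation.

Calculate the product ΔEΔt:
ΔE = 7.536 eV = 1.207e-18 J
ΔEΔt = (1.207e-18 J) × (2.575e-17 s)
ΔEΔt = 3.110e-35 J·s

Compare to the minimum allowed value ℏ/2:
ℏ/2 = 5.273e-35 J·s

Since ΔEΔt = 3.110e-35 J·s < 5.273e-35 J·s = ℏ/2,
this violates the uncertainty relation.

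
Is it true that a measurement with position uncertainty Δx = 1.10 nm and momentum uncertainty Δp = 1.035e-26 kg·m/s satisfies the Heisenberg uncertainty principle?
No, it violates the uncertainty principle (impossible measurement).

Calculate the product ΔxΔp:
ΔxΔp = (1.100e-09 m) × (1.035e-26 kg·m/s)
ΔxΔp = 1.139e-35 J·s

Compare to the minimum allowed value ℏ/2:
ℏ/2 = 5.273e-35 J·s

Since ΔxΔp = 1.139e-35 J·s < 5.273e-35 J·s = ℏ/2,
the measurement violates the uncertainty principle.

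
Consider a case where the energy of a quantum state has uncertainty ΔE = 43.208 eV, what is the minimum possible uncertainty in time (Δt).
7.617 as

Using the energy-time uncertainty principle:
ΔEΔt ≥ ℏ/2

The minimum uncertainty in time is:
Δt_min = ℏ/(2ΔE)
Δt_min = (1.055e-34 J·s) / (2 × 6.923e-18 J)
Δt_min = 7.617e-18 s = 7.617 as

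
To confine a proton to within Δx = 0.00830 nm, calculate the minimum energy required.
75.301 meV

Localizing a particle requires giving it sufficient momentum uncertainty:

1. From uncertainty principle: Δp ≥ ℏ/(2Δx)
   Δp_min = (1.055e-34 J·s) / (2 × 8.300e-12 m)
   Δp_min = 6.353e-24 kg·m/s

2. This momentum uncertainty corresponds to kinetic energy:
   KE ≈ (Δp)²/(2m) = (6.353e-24)²/(2 × 1.673e-27 kg)
   KE = 1.206e-20 J = 75.301 meV

Tighter localization requires more energy.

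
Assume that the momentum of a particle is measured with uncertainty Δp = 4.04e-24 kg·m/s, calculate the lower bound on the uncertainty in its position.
13.052 pm

Using the Heisenberg uncertainty principle:
ΔxΔp ≥ ℏ/2

The minimum uncertainty in position is:
Δx_min = ℏ/(2Δp)
Δx_min = (1.055e-34 J·s) / (2 × 4.040e-24 kg·m/s)
Δx_min = 1.305e-11 m = 13.052 pm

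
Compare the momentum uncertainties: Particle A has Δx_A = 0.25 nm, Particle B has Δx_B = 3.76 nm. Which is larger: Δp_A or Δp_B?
Particle A has the larger minimum momentum uncertainty, by a factor of 15.04.

For each particle, the minimum momentum uncertainty is Δp_min = ℏ/(2Δx):

Particle A: Δp_A = ℏ/(2×2.500e-10 m) = 2.109e-25 kg·m/s
Particle B: Δp_B = ℏ/(2×3.760e-09 m) = 1.402e-26 kg·m/s

Ratio: Δp_A/Δp_B = 15.04

Since Δp_min ∝ 1/Δx, the particle with smaller position uncertainty (A) has larger momentum uncertainty.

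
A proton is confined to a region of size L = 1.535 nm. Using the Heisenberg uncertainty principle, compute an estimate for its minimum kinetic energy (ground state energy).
2.202 μeV

Using the uncertainty principle to estimate ground state energy:

1. The position uncertainty is approximately the confinement size:
   Δx ≈ L = 1.535e-09 m

2. From ΔxΔp ≥ ℏ/2, the minimum momentum uncertainty is:
   Δp ≈ ℏ/(2L) = 3.435e-26 kg·m/s

3. The kinetic energy is approximately:
   KE ≈ (Δp)²/(2m) = (3.435e-26)²/(2 × 1.673e-27 kg)
   KE ≈ 3.527e-25 J = 2.202 μeV

This is an order-of-magnitude estimate of the ground state energy.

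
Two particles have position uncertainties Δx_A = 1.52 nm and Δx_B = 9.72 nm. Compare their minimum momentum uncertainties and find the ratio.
Particle A has the larger minimum momentum uncertainty, by a factor of 6.39.

For each particle, the minimum momentum uncertainty is Δp_min = ℏ/(2Δx):

Particle A: Δp_A = ℏ/(2×1.520e-09 m) = 3.469e-26 kg·m/s
Particle B: Δp_B = ℏ/(2×9.720e-09 m) = 5.425e-27 kg·m/s

Ratio: Δp_A/Δp_B = 6.39

Since Δp_min ∝ 1/Δx, the particle with smaller position uncertainty (A) has larger momentum uncertainty.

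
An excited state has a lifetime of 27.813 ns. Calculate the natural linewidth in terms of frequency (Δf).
2.861 MHz

Using the energy-time uncertainty principle and E = hf:
ΔEΔt ≥ ℏ/2
hΔf·Δt ≥ ℏ/2

The minimum frequency uncertainty is:
Δf = ℏ/(2hτ) = 1/(4πτ)
Δf = 1/(4π × 2.781e-08 s)
Δf = 2.861e+06 Hz = 2.861 MHz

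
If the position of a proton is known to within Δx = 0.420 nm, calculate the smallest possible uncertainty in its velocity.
75.058 m/s

Using the Heisenberg uncertainty principle and Δp = mΔv:
ΔxΔp ≥ ℏ/2
Δx(mΔv) ≥ ℏ/2

The minimum uncertainty in velocity is:
Δv_min = ℏ/(2mΔx)
Δv_min = (1.055e-34 J·s) / (2 × 1.673e-27 kg × 4.200e-10 m)
Δv_min = 7.506e+01 m/s = 75.058 m/s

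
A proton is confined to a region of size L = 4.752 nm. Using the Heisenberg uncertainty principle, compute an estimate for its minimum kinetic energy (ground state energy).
229.721 neV

Using the uncertainty principle to estimate ground state energy:

1. The position uncertainty is approximately the confinement size:
   Δx ≈ L = 4.752e-09 m

2. From ΔxΔp ≥ ℏ/2, the minimum momentum uncertainty is:
   Δp ≈ ℏ/(2L) = 1.110e-26 kg·m/s

3. The kinetic energy is approximately:
   KE ≈ (Δp)²/(2m) = (1.110e-26)²/(2 × 1.673e-27 kg)
   KE ≈ 3.681e-26 J = 229.721 neV

This is an order-of-magnitude estimate of the ground state energy.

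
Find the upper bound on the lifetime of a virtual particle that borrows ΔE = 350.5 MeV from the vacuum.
9.390 × 10^-25 s

Using the energy-time uncertainty principle:
ΔEΔt ≥ ℏ/2

For a virtual particle borrowing energy ΔE, the maximum lifetime is:
Δt_max = ℏ/(2ΔE)

Converting energy:
ΔE = 350.5 MeV = 5.616e-11 J

Δt_max = (1.055e-34 J·s) / (2 × 5.616e-11 J)
Δt_max = 9.390e-25 s = 9.390 × 10^-25 s

Virtual particles with higher borrowed energy exist for shorter times.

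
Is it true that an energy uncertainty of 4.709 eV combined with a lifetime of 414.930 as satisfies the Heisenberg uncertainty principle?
Yes, it satisfies the uncertainty relation.

Calculate the product ΔEΔt:
ΔE = 4.709 eV = 7.545e-19 J
ΔEΔt = (7.545e-19 J) × (4.149e-16 s)
ΔEΔt = 3.131e-34 J·s

Compare to the minimum allowed value ℏ/2:
ℏ/2 = 5.273e-35 J·s

Since ΔEΔt = 3.131e-34 J·s ≥ 5.273e-35 J·s = ℏ/2,
this satisfies the uncertainty relation.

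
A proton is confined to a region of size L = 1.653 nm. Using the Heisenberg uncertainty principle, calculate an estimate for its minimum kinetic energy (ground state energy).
1.898 μeV

Using the uncertainty principle to estimate ground state energy:

1. The position uncertainty is approximately the confinement size:
   Δx ≈ L = 1.653e-09 m

2. From ΔxΔp ≥ ℏ/2, the minimum momentum uncertainty is:
   Δp ≈ ℏ/(2L) = 3.190e-26 kg·m/s

3. The kinetic energy is approximately:
   KE ≈ (Δp)²/(2m) = (3.190e-26)²/(2 × 1.673e-27 kg)
   KE ≈ 3.042e-25 J = 1.898 μeV

This is an order-of-magnitude estimate of the ground state energy.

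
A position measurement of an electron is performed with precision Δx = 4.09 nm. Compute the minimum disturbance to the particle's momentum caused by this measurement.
1.289 × 10^-26 kg·m/s

The uncertainty principle implies that measuring position disturbs momentum:
ΔxΔp ≥ ℏ/2

When we measure position with precision Δx, we necessarily introduce a momentum uncertainty:
Δp ≥ ℏ/(2Δx)
Δp_min = (1.055e-34 J·s) / (2 × 4.090e-09 m)
Δp_min = 1.289e-26 kg·m/s

The more precisely we measure position, the greater the momentum disturbance.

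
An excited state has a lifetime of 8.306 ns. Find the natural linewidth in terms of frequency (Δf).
9.581 MHz

Using the energy-time uncertainty principle and E = hf:
ΔEΔt ≥ ℏ/2
hΔf·Δt ≥ ℏ/2

The minimum frequency uncertainty is:
Δf = ℏ/(2hτ) = 1/(4πτ)
Δf = 1/(4π × 8.306e-09 s)
Δf = 9.581e+06 Hz = 9.581 MHz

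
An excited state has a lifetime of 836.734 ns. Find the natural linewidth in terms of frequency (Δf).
95.105 kHz

Using the energy-time uncertainty principle and E = hf:
ΔEΔt ≥ ℏ/2
hΔf·Δt ≥ ℏ/2

The minimum frequency uncertainty is:
Δf = ℏ/(2hτ) = 1/(4πτ)
Δf = 1/(4π × 8.367e-07 s)
Δf = 9.510e+04 Hz = 95.105 kHz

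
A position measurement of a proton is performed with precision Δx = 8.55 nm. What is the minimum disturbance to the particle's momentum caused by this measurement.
6.167 × 10^-27 kg·m/s

The uncertainty principle implies that measuring position disturbs momentum:
ΔxΔp ≥ ℏ/2

When we measure position with precision Δx, we necessarily introduce a momentum uncertainty:
Δp ≥ ℏ/(2Δx)
Δp_min = (1.055e-34 J·s) / (2 × 8.550e-09 m)
Δp_min = 6.167e-27 kg·m/s

The more precisely we measure position, the greater the momentum disturbance.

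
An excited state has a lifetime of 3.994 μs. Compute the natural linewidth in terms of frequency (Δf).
19.924 kHz

Using the energy-time uncertainty principle and E = hf:
ΔEΔt ≥ ℏ/2
hΔf·Δt ≥ ℏ/2

The minimum frequency uncertainty is:
Δf = ℏ/(2hτ) = 1/(4πτ)
Δf = 1/(4π × 3.994e-06 s)
Δf = 1.992e+04 Hz = 19.924 kHz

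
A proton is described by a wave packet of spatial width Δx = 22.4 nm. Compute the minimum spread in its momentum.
2.354 × 10^-27 kg·m/s

For a wave packet, the spatial width Δx and momentum spread Δp are related by the uncertainty principle:
ΔxΔp ≥ ℏ/2

The minimum momentum spread is:
Δp_min = ℏ/(2Δx)
Δp_min = (1.055e-34 J·s) / (2 × 2.240e-08 m)
Δp_min = 2.354e-27 kg·m/s

A wave packet cannot have both a well-defined position and well-defined momentum.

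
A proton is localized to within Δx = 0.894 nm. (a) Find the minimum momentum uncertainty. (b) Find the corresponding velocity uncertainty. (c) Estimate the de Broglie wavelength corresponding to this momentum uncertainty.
(a) Δp_min = 5.898 × 10^-26 kg·m/s
(b) Δv_min = 35.262 m/s
(c) λ_dB = 11.234 nm

Step-by-step:

(a) From the uncertainty principle:
Δp_min = ℏ/(2Δx) = (1.055e-34 J·s)/(2 × 8.940e-10 m) = 5.898e-26 kg·m/s

(b) The velocity uncertainty:
Δv = Δp/m = (5.898e-26 kg·m/s)/(1.673e-27 kg) = 3.526e+01 m/s = 35.262 m/s

(c) The de Broglie wavelength for this momentum:
λ = h/p = (6.626e-34 J·s)/(5.898e-26 kg·m/s) = 1.123e-08 m = 11.234 nm

Note: The de Broglie wavelength is comparable to the localization size, as expected from wave-particle duality.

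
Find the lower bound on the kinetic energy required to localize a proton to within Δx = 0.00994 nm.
52.503 meV

Localizing a particle requires giving it sufficient momentum uncertainty:

1. From uncertainty principle: Δp ≥ ℏ/(2Δx)
   Δp_min = (1.055e-34 J·s) / (2 × 9.940e-12 m)
   Δp_min = 5.305e-24 kg·m/s

2. This momentum uncertainty corresponds to kinetic energy:
   KE ≈ (Δp)²/(2m) = (5.305e-24)²/(2 × 1.673e-27 kg)
   KE = 8.412e-21 J = 52.503 meV

Tighter localization requires more energy.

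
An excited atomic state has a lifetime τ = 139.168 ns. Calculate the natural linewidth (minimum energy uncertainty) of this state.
2.365 neV

Using the energy-time uncertainty principle:
ΔEΔt ≥ ℏ/2

The lifetime τ represents the time uncertainty Δt.
The natural linewidth (minimum energy uncertainty) is:

ΔE = ℏ/(2τ)
ΔE = (1.055e-34 J·s) / (2 × 1.392e-07 s)
ΔE = 3.789e-28 J = 2.365 neV

This natural linewidth limits the precision of spectroscopic measurements.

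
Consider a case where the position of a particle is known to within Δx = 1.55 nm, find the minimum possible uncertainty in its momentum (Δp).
3.402 × 10^-26 kg·m/s

Using the Heisenberg uncertainty principle:
ΔxΔp ≥ ℏ/2

The minimum uncertainty in momentum is:
Δp_min = ℏ/(2Δx)
Δp_min = (1.055e-34 J·s) / (2 × 1.550e-09 m)
Δp_min = 3.402e-26 kg·m/s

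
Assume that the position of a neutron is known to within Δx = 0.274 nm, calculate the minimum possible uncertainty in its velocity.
114.895 m/s

Using the Heisenberg uncertainty principle and Δp = mΔv:
ΔxΔp ≥ ℏ/2
Δx(mΔv) ≥ ℏ/2

The minimum uncertainty in velocity is:
Δv_min = ℏ/(2mΔx)
Δv_min = (1.055e-34 J·s) / (2 × 1.675e-27 kg × 2.740e-10 m)
Δv_min = 1.149e+02 m/s = 114.895 m/s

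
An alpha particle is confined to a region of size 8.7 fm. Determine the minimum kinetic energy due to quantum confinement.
17.252 keV

Using the uncertainty principle:

1. Position uncertainty: Δx ≈ 8.700e-15 m
2. Minimum momentum uncertainty: Δp = ℏ/(2Δx) = 6.061e-21 kg·m/s
3. Minimum kinetic energy:
   KE = (Δp)²/(2m) = (6.061e-21)²/(2 × 6.645e-27 kg)
   KE = 2.764e-15 J = 17.252 keV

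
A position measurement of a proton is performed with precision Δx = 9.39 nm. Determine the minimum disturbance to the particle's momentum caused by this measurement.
5.615 × 10^-27 kg·m/s

The uncertainty principle implies that measuring position disturbs momentum:
ΔxΔp ≥ ℏ/2

When we measure position with precision Δx, we necessarily introduce a momentum uncertainty:
Δp ≥ ℏ/(2Δx)
Δp_min = (1.055e-34 J·s) / (2 × 9.390e-09 m)
Δp_min = 5.615e-27 kg·m/s

The more precisely we measure position, the greater the momentum disturbance.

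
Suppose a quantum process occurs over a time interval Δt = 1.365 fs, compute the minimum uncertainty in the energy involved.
241.103 meV

Using the energy-time uncertainty principle:
ΔEΔt ≥ ℏ/2

The minimum uncertainty in energy is:
ΔE_min = ℏ/(2Δt)
ΔE_min = (1.055e-34 J·s) / (2 × 1.365e-15 s)
ΔE_min = 3.863e-20 J = 241.103 meV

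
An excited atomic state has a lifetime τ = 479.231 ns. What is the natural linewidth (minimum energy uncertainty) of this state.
686.738 peV

Using the energy-time uncertainty principle:
ΔEΔt ≥ ℏ/2

The lifetime τ represents the time uncertainty Δt.
The natural linewidth (minimum energy uncertainty) is:

ΔE = ℏ/(2τ)
ΔE = (1.055e-34 J·s) / (2 × 4.792e-07 s)
ΔE = 1.100e-28 J = 686.738 peV

This natural linewidth limits the precision of spectroscopic measurements.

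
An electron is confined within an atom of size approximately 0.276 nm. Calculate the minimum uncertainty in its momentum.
1.910 × 10^-25 kg·m/s

Using the Heisenberg uncertainty principle:
ΔxΔp ≥ ℏ/2

With Δx ≈ L = 2.760e-10 m (the confinement size):
Δp_min = ℏ/(2Δx)
Δp_min = (1.055e-34 J·s) / (2 × 2.760e-10 m)
Δp_min = 1.910e-25 kg·m/s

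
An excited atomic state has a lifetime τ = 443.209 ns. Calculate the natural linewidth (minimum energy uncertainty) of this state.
742.553 peV

Using the energy-time uncertainty principle:
ΔEΔt ≥ ℏ/2

The lifetime τ represents the time uncertainty Δt.
The natural linewidth (minimum energy uncertainty) is:

ΔE = ℏ/(2τ)
ΔE = (1.055e-34 J·s) / (2 × 4.432e-07 s)
ΔE = 1.190e-28 J = 742.553 peV

This natural linewidth limits the precision of spectroscopic measurements.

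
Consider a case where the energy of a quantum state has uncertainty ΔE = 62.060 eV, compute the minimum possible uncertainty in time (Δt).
5.303 as

Using the energy-time uncertainty principle:
ΔEΔt ≥ ℏ/2

The minimum uncertainty in time is:
Δt_min = ℏ/(2ΔE)
Δt_min = (1.055e-34 J·s) / (2 × 9.943e-18 J)
Δt_min = 5.303e-18 s = 5.303 as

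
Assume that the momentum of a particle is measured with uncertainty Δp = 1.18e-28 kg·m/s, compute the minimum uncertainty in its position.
446.852 nm

Using the Heisenberg uncertainty principle:
ΔxΔp ≥ ℏ/2

The minimum uncertainty in position is:
Δx_min = ℏ/(2Δp)
Δx_min = (1.055e-34 J·s) / (2 × 1.180e-28 kg·m/s)
Δx_min = 4.469e-07 m = 446.852 nm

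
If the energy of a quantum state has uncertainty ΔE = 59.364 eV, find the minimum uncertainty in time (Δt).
5.544 as

Using the energy-time uncertainty principle:
ΔEΔt ≥ ℏ/2

The minimum uncertainty in time is:
Δt_min = ℏ/(2ΔE)
Δt_min = (1.055e-34 J·s) / (2 × 9.511e-18 J)
Δt_min = 5.544e-18 s = 5.544 as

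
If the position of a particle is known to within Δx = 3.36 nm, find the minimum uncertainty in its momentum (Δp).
1.569 × 10^-26 kg·m/s

Using the Heisenberg uncertainty principle:
ΔxΔp ≥ ℏ/2

The minimum uncertainty in momentum is:
Δp_min = ℏ/(2Δx)
Δp_min = (1.055e-34 J·s) / (2 × 3.360e-09 m)
Δp_min = 1.569e-26 kg·m/s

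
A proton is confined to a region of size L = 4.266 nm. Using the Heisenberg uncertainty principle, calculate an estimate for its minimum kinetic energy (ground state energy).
285.044 neV

Using the uncertainty principle to estimate ground state energy:

1. The position uncertainty is approximately the confinement size:
   Δx ≈ L = 4.266e-09 m

2. From ΔxΔp ≥ ℏ/2, the minimum momentum uncertainty is:
   Δp ≈ ℏ/(2L) = 1.236e-26 kg·m/s

3. The kinetic energy is approximately:
   KE ≈ (Δp)²/(2m) = (1.236e-26)²/(2 × 1.673e-27 kg)
   KE ≈ 4.567e-26 J = 285.044 neV

This is an order-of-magnitude estimate of the ground state energy.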